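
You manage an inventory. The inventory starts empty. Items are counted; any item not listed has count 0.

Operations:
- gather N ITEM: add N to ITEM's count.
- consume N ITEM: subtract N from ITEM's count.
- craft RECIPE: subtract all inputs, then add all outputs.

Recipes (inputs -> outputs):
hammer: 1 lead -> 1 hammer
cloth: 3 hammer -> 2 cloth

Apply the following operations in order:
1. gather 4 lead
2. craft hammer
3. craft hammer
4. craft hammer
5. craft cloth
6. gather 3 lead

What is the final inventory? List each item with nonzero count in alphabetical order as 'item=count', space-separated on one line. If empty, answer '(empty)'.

Answer: cloth=2 lead=4

Derivation:
After 1 (gather 4 lead): lead=4
After 2 (craft hammer): hammer=1 lead=3
After 3 (craft hammer): hammer=2 lead=2
After 4 (craft hammer): hammer=3 lead=1
After 5 (craft cloth): cloth=2 lead=1
After 6 (gather 3 lead): cloth=2 lead=4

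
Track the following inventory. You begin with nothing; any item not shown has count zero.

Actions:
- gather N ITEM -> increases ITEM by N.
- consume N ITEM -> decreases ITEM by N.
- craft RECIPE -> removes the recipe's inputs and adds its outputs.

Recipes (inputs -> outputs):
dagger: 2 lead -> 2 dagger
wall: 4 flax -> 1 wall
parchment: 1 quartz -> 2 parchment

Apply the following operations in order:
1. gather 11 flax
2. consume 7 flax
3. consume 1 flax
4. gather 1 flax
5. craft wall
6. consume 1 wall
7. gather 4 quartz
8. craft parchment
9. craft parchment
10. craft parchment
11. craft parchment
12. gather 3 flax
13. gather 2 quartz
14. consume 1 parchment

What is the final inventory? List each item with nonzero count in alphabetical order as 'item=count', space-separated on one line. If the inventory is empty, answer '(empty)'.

After 1 (gather 11 flax): flax=11
After 2 (consume 7 flax): flax=4
After 3 (consume 1 flax): flax=3
After 4 (gather 1 flax): flax=4
After 5 (craft wall): wall=1
After 6 (consume 1 wall): (empty)
After 7 (gather 4 quartz): quartz=4
After 8 (craft parchment): parchment=2 quartz=3
After 9 (craft parchment): parchment=4 quartz=2
After 10 (craft parchment): parchment=6 quartz=1
After 11 (craft parchment): parchment=8
After 12 (gather 3 flax): flax=3 parchment=8
After 13 (gather 2 quartz): flax=3 parchment=8 quartz=2
After 14 (consume 1 parchment): flax=3 parchment=7 quartz=2

Answer: flax=3 parchment=7 quartz=2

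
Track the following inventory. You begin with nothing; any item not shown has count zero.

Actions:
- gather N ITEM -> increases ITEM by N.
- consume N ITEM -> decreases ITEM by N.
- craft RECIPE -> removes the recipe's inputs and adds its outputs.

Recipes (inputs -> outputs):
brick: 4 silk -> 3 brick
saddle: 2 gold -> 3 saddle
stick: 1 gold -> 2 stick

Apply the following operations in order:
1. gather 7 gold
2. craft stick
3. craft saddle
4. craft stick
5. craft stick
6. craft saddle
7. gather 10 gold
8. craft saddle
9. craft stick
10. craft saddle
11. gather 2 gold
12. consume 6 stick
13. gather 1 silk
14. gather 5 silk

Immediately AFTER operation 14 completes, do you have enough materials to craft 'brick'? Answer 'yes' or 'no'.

Answer: yes

Derivation:
After 1 (gather 7 gold): gold=7
After 2 (craft stick): gold=6 stick=2
After 3 (craft saddle): gold=4 saddle=3 stick=2
After 4 (craft stick): gold=3 saddle=3 stick=4
After 5 (craft stick): gold=2 saddle=3 stick=6
After 6 (craft saddle): saddle=6 stick=6
After 7 (gather 10 gold): gold=10 saddle=6 stick=6
After 8 (craft saddle): gold=8 saddle=9 stick=6
After 9 (craft stick): gold=7 saddle=9 stick=8
After 10 (craft saddle): gold=5 saddle=12 stick=8
After 11 (gather 2 gold): gold=7 saddle=12 stick=8
After 12 (consume 6 stick): gold=7 saddle=12 stick=2
After 13 (gather 1 silk): gold=7 saddle=12 silk=1 stick=2
After 14 (gather 5 silk): gold=7 saddle=12 silk=6 stick=2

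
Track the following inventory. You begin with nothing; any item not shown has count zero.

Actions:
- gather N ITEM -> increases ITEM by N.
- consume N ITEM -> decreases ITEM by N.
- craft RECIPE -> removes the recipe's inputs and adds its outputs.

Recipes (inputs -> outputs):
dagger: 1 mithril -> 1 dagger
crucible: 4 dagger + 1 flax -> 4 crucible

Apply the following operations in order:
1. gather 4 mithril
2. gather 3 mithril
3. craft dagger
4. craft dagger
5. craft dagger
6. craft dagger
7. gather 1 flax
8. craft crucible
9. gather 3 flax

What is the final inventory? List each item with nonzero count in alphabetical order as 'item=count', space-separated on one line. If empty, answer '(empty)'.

After 1 (gather 4 mithril): mithril=4
After 2 (gather 3 mithril): mithril=7
After 3 (craft dagger): dagger=1 mithril=6
After 4 (craft dagger): dagger=2 mithril=5
After 5 (craft dagger): dagger=3 mithril=4
After 6 (craft dagger): dagger=4 mithril=3
After 7 (gather 1 flax): dagger=4 flax=1 mithril=3
After 8 (craft crucible): crucible=4 mithril=3
After 9 (gather 3 flax): crucible=4 flax=3 mithril=3

Answer: crucible=4 flax=3 mithril=3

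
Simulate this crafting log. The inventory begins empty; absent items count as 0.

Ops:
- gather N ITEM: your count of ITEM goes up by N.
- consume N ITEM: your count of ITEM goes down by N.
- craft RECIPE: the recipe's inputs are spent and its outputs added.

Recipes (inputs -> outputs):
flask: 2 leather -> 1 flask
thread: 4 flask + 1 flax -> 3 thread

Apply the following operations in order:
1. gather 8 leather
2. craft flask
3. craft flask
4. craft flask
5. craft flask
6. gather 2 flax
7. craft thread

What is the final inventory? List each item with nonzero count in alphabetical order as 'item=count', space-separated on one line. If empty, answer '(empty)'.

After 1 (gather 8 leather): leather=8
After 2 (craft flask): flask=1 leather=6
After 3 (craft flask): flask=2 leather=4
After 4 (craft flask): flask=3 leather=2
After 5 (craft flask): flask=4
After 6 (gather 2 flax): flask=4 flax=2
After 7 (craft thread): flax=1 thread=3

Answer: flax=1 thread=3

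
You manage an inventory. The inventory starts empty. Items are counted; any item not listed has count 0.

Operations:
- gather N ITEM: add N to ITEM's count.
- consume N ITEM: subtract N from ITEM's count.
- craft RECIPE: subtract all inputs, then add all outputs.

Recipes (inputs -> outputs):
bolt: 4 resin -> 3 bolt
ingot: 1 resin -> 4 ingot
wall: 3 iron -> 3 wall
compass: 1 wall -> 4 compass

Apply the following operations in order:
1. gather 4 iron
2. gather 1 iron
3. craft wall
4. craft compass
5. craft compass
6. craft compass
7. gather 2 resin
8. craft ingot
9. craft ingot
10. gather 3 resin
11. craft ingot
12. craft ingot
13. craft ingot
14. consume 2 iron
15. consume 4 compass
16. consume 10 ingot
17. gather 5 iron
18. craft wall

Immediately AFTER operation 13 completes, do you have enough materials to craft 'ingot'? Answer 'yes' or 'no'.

Answer: no

Derivation:
After 1 (gather 4 iron): iron=4
After 2 (gather 1 iron): iron=5
After 3 (craft wall): iron=2 wall=3
After 4 (craft compass): compass=4 iron=2 wall=2
After 5 (craft compass): compass=8 iron=2 wall=1
After 6 (craft compass): compass=12 iron=2
After 7 (gather 2 resin): compass=12 iron=2 resin=2
After 8 (craft ingot): compass=12 ingot=4 iron=2 resin=1
After 9 (craft ingot): compass=12 ingot=8 iron=2
After 10 (gather 3 resin): compass=12 ingot=8 iron=2 resin=3
After 11 (craft ingot): compass=12 ingot=12 iron=2 resin=2
After 12 (craft ingot): compass=12 ingot=16 iron=2 resin=1
After 13 (craft ingot): compass=12 ingot=20 iron=2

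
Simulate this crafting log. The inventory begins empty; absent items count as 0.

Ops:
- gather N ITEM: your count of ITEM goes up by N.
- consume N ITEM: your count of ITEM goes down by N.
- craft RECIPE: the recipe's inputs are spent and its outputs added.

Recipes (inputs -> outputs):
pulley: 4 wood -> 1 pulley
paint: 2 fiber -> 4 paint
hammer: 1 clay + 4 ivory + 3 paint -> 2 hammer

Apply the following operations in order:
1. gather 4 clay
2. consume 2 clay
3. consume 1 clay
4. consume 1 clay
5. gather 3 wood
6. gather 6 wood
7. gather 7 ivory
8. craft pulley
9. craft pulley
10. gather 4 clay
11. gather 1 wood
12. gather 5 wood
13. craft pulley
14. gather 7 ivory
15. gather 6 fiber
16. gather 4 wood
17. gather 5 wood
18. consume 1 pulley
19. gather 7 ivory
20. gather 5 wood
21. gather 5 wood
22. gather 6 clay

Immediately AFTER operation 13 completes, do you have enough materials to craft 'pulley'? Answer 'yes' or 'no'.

After 1 (gather 4 clay): clay=4
After 2 (consume 2 clay): clay=2
After 3 (consume 1 clay): clay=1
After 4 (consume 1 clay): (empty)
After 5 (gather 3 wood): wood=3
After 6 (gather 6 wood): wood=9
After 7 (gather 7 ivory): ivory=7 wood=9
After 8 (craft pulley): ivory=7 pulley=1 wood=5
After 9 (craft pulley): ivory=7 pulley=2 wood=1
After 10 (gather 4 clay): clay=4 ivory=7 pulley=2 wood=1
After 11 (gather 1 wood): clay=4 ivory=7 pulley=2 wood=2
After 12 (gather 5 wood): clay=4 ivory=7 pulley=2 wood=7
After 13 (craft pulley): clay=4 ivory=7 pulley=3 wood=3

Answer: no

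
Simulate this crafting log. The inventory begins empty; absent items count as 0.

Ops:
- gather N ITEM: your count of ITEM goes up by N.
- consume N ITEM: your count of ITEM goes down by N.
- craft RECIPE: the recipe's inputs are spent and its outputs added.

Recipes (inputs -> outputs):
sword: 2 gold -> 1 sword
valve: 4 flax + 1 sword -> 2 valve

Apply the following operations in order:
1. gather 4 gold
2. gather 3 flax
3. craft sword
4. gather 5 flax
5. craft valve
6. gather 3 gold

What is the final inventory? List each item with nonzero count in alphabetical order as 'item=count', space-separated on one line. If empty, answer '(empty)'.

After 1 (gather 4 gold): gold=4
After 2 (gather 3 flax): flax=3 gold=4
After 3 (craft sword): flax=3 gold=2 sword=1
After 4 (gather 5 flax): flax=8 gold=2 sword=1
After 5 (craft valve): flax=4 gold=2 valve=2
After 6 (gather 3 gold): flax=4 gold=5 valve=2

Answer: flax=4 gold=5 valve=2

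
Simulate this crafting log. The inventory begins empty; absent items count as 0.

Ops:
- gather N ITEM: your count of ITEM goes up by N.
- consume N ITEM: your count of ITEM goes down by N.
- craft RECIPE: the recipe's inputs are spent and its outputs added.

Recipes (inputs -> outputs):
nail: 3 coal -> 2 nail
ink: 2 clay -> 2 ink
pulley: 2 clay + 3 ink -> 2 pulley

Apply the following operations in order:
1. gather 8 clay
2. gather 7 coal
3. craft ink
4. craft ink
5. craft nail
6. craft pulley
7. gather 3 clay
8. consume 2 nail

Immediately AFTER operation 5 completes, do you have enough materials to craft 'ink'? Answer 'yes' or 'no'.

After 1 (gather 8 clay): clay=8
After 2 (gather 7 coal): clay=8 coal=7
After 3 (craft ink): clay=6 coal=7 ink=2
After 4 (craft ink): clay=4 coal=7 ink=4
After 5 (craft nail): clay=4 coal=4 ink=4 nail=2

Answer: yes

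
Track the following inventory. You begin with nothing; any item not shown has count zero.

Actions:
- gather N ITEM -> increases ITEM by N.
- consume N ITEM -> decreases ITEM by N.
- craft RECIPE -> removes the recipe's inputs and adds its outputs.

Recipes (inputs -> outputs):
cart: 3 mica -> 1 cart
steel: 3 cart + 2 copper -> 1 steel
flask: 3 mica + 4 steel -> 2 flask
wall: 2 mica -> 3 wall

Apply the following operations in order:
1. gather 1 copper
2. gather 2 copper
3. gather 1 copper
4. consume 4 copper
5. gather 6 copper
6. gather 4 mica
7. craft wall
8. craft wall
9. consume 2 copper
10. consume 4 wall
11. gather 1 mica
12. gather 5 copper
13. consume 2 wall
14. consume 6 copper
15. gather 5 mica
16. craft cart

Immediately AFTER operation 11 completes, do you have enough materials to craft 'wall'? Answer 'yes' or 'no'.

After 1 (gather 1 copper): copper=1
After 2 (gather 2 copper): copper=3
After 3 (gather 1 copper): copper=4
After 4 (consume 4 copper): (empty)
After 5 (gather 6 copper): copper=6
After 6 (gather 4 mica): copper=6 mica=4
After 7 (craft wall): copper=6 mica=2 wall=3
After 8 (craft wall): copper=6 wall=6
After 9 (consume 2 copper): copper=4 wall=6
After 10 (consume 4 wall): copper=4 wall=2
After 11 (gather 1 mica): copper=4 mica=1 wall=2

Answer: no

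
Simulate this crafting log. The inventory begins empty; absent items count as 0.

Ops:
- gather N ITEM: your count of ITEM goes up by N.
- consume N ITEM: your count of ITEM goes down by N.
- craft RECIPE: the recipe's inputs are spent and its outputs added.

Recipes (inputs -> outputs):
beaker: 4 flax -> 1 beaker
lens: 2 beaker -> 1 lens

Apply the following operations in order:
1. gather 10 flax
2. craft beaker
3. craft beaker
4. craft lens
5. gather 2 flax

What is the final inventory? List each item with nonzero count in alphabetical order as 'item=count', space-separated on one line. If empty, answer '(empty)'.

Answer: flax=4 lens=1

Derivation:
After 1 (gather 10 flax): flax=10
After 2 (craft beaker): beaker=1 flax=6
After 3 (craft beaker): beaker=2 flax=2
After 4 (craft lens): flax=2 lens=1
After 5 (gather 2 flax): flax=4 lens=1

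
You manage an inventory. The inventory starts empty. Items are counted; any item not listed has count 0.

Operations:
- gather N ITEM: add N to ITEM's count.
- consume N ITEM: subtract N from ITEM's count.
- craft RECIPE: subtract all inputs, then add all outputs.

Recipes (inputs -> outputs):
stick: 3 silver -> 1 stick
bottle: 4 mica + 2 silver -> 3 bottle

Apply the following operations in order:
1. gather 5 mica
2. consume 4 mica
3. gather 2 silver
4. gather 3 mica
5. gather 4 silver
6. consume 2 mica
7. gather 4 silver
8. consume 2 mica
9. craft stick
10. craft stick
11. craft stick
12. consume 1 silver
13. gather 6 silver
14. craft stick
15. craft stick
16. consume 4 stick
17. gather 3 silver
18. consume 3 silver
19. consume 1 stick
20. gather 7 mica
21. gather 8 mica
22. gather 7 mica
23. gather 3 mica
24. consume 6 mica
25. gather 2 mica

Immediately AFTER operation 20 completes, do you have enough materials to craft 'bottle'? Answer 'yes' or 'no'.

Answer: no

Derivation:
After 1 (gather 5 mica): mica=5
After 2 (consume 4 mica): mica=1
After 3 (gather 2 silver): mica=1 silver=2
After 4 (gather 3 mica): mica=4 silver=2
After 5 (gather 4 silver): mica=4 silver=6
After 6 (consume 2 mica): mica=2 silver=6
After 7 (gather 4 silver): mica=2 silver=10
After 8 (consume 2 mica): silver=10
After 9 (craft stick): silver=7 stick=1
After 10 (craft stick): silver=4 stick=2
After 11 (craft stick): silver=1 stick=3
After 12 (consume 1 silver): stick=3
After 13 (gather 6 silver): silver=6 stick=3
After 14 (craft stick): silver=3 stick=4
After 15 (craft stick): stick=5
After 16 (consume 4 stick): stick=1
After 17 (gather 3 silver): silver=3 stick=1
After 18 (consume 3 silver): stick=1
After 19 (consume 1 stick): (empty)
After 20 (gather 7 mica): mica=7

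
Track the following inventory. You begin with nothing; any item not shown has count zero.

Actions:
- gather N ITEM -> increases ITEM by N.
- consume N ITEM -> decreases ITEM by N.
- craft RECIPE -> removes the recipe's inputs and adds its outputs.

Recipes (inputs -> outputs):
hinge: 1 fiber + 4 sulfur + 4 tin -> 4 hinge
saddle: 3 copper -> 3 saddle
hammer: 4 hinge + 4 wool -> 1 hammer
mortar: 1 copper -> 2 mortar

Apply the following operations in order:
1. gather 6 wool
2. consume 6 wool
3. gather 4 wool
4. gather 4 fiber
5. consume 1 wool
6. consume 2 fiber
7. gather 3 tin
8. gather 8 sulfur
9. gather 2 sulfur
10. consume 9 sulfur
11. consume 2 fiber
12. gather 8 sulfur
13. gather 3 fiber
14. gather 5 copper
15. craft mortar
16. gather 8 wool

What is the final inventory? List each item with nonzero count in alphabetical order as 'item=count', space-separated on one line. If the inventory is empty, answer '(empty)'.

After 1 (gather 6 wool): wool=6
After 2 (consume 6 wool): (empty)
After 3 (gather 4 wool): wool=4
After 4 (gather 4 fiber): fiber=4 wool=4
After 5 (consume 1 wool): fiber=4 wool=3
After 6 (consume 2 fiber): fiber=2 wool=3
After 7 (gather 3 tin): fiber=2 tin=3 wool=3
After 8 (gather 8 sulfur): fiber=2 sulfur=8 tin=3 wool=3
After 9 (gather 2 sulfur): fiber=2 sulfur=10 tin=3 wool=3
After 10 (consume 9 sulfur): fiber=2 sulfur=1 tin=3 wool=3
After 11 (consume 2 fiber): sulfur=1 tin=3 wool=3
After 12 (gather 8 sulfur): sulfur=9 tin=3 wool=3
After 13 (gather 3 fiber): fiber=3 sulfur=9 tin=3 wool=3
After 14 (gather 5 copper): copper=5 fiber=3 sulfur=9 tin=3 wool=3
After 15 (craft mortar): copper=4 fiber=3 mortar=2 sulfur=9 tin=3 wool=3
After 16 (gather 8 wool): copper=4 fiber=3 mortar=2 sulfur=9 tin=3 wool=11

Answer: copper=4 fiber=3 mortar=2 sulfur=9 tin=3 wool=11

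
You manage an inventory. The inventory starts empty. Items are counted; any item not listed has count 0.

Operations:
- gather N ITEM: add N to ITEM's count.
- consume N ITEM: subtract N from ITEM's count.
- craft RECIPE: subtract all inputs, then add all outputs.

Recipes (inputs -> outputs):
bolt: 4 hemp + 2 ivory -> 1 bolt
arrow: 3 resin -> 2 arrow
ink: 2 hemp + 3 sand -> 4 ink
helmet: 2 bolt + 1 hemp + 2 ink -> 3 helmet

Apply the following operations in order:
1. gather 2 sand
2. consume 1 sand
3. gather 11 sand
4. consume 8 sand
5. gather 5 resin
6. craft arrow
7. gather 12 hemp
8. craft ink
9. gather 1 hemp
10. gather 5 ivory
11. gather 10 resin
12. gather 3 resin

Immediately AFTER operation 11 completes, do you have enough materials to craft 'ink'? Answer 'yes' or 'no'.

After 1 (gather 2 sand): sand=2
After 2 (consume 1 sand): sand=1
After 3 (gather 11 sand): sand=12
After 4 (consume 8 sand): sand=4
After 5 (gather 5 resin): resin=5 sand=4
After 6 (craft arrow): arrow=2 resin=2 sand=4
After 7 (gather 12 hemp): arrow=2 hemp=12 resin=2 sand=4
After 8 (craft ink): arrow=2 hemp=10 ink=4 resin=2 sand=1
After 9 (gather 1 hemp): arrow=2 hemp=11 ink=4 resin=2 sand=1
After 10 (gather 5 ivory): arrow=2 hemp=11 ink=4 ivory=5 resin=2 sand=1
After 11 (gather 10 resin): arrow=2 hemp=11 ink=4 ivory=5 resin=12 sand=1

Answer: no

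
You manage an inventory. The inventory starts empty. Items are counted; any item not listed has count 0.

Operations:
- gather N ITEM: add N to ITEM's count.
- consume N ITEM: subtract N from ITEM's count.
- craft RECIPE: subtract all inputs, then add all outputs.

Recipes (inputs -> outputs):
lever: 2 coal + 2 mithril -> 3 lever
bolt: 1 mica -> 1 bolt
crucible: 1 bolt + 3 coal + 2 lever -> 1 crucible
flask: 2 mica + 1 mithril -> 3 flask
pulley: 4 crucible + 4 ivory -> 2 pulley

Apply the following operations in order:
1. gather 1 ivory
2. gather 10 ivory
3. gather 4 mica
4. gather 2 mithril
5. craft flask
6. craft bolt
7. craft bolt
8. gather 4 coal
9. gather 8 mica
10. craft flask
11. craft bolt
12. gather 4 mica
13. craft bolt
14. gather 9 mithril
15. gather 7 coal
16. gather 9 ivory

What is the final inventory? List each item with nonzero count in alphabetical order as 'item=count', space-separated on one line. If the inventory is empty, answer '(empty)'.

Answer: bolt=4 coal=11 flask=6 ivory=20 mica=8 mithril=9

Derivation:
After 1 (gather 1 ivory): ivory=1
After 2 (gather 10 ivory): ivory=11
After 3 (gather 4 mica): ivory=11 mica=4
After 4 (gather 2 mithril): ivory=11 mica=4 mithril=2
After 5 (craft flask): flask=3 ivory=11 mica=2 mithril=1
After 6 (craft bolt): bolt=1 flask=3 ivory=11 mica=1 mithril=1
After 7 (craft bolt): bolt=2 flask=3 ivory=11 mithril=1
After 8 (gather 4 coal): bolt=2 coal=4 flask=3 ivory=11 mithril=1
After 9 (gather 8 mica): bolt=2 coal=4 flask=3 ivory=11 mica=8 mithril=1
After 10 (craft flask): bolt=2 coal=4 flask=6 ivory=11 mica=6
After 11 (craft bolt): bolt=3 coal=4 flask=6 ivory=11 mica=5
After 12 (gather 4 mica): bolt=3 coal=4 flask=6 ivory=11 mica=9
After 13 (craft bolt): bolt=4 coal=4 flask=6 ivory=11 mica=8
After 14 (gather 9 mithril): bolt=4 coal=4 flask=6 ivory=11 mica=8 mithril=9
After 15 (gather 7 coal): bolt=4 coal=11 flask=6 ivory=11 mica=8 mithril=9
After 16 (gather 9 ivory): bolt=4 coal=11 flask=6 ivory=20 mica=8 mithril=9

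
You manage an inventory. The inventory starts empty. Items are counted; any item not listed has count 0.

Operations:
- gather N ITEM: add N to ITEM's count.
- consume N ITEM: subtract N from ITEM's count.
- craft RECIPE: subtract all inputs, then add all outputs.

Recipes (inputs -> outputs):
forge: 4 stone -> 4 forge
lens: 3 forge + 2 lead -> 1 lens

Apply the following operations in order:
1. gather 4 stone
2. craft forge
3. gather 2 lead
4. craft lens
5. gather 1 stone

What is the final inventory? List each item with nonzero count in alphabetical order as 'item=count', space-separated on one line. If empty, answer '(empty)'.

Answer: forge=1 lens=1 stone=1

Derivation:
After 1 (gather 4 stone): stone=4
After 2 (craft forge): forge=4
After 3 (gather 2 lead): forge=4 lead=2
After 4 (craft lens): forge=1 lens=1
After 5 (gather 1 stone): forge=1 lens=1 stone=1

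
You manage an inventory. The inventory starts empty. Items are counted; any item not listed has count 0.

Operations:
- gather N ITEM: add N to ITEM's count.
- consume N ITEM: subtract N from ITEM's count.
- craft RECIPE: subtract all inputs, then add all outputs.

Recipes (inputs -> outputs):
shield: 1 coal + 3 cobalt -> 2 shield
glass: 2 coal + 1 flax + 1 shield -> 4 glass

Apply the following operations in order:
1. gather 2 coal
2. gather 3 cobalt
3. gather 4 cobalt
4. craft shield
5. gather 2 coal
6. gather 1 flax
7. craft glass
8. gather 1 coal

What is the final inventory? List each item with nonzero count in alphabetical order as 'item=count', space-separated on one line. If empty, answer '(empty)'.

After 1 (gather 2 coal): coal=2
After 2 (gather 3 cobalt): coal=2 cobalt=3
After 3 (gather 4 cobalt): coal=2 cobalt=7
After 4 (craft shield): coal=1 cobalt=4 shield=2
After 5 (gather 2 coal): coal=3 cobalt=4 shield=2
After 6 (gather 1 flax): coal=3 cobalt=4 flax=1 shield=2
After 7 (craft glass): coal=1 cobalt=4 glass=4 shield=1
After 8 (gather 1 coal): coal=2 cobalt=4 glass=4 shield=1

Answer: coal=2 cobalt=4 glass=4 shield=1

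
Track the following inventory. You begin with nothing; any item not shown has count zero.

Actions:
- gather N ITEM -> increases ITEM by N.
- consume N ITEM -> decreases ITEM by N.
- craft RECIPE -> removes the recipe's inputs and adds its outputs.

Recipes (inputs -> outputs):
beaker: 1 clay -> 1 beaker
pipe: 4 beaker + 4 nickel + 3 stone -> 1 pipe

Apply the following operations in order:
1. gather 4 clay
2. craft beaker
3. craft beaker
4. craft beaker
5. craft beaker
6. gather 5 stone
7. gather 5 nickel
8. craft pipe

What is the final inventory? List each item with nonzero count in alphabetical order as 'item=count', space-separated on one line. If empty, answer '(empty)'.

After 1 (gather 4 clay): clay=4
After 2 (craft beaker): beaker=1 clay=3
After 3 (craft beaker): beaker=2 clay=2
After 4 (craft beaker): beaker=3 clay=1
After 5 (craft beaker): beaker=4
After 6 (gather 5 stone): beaker=4 stone=5
After 7 (gather 5 nickel): beaker=4 nickel=5 stone=5
After 8 (craft pipe): nickel=1 pipe=1 stone=2

Answer: nickel=1 pipe=1 stone=2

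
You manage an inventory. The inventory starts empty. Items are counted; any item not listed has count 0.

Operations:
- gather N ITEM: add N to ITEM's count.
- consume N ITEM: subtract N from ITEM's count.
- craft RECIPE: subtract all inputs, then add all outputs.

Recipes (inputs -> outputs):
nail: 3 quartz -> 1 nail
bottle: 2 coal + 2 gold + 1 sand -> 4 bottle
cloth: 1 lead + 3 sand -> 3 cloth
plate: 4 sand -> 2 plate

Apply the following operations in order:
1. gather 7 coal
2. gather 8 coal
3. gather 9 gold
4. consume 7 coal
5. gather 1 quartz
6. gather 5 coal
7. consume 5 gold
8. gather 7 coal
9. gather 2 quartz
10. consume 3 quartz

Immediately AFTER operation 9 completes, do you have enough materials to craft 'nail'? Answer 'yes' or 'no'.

Answer: yes

Derivation:
After 1 (gather 7 coal): coal=7
After 2 (gather 8 coal): coal=15
After 3 (gather 9 gold): coal=15 gold=9
After 4 (consume 7 coal): coal=8 gold=9
After 5 (gather 1 quartz): coal=8 gold=9 quartz=1
After 6 (gather 5 coal): coal=13 gold=9 quartz=1
After 7 (consume 5 gold): coal=13 gold=4 quartz=1
After 8 (gather 7 coal): coal=20 gold=4 quartz=1
After 9 (gather 2 quartz): coal=20 gold=4 quartz=3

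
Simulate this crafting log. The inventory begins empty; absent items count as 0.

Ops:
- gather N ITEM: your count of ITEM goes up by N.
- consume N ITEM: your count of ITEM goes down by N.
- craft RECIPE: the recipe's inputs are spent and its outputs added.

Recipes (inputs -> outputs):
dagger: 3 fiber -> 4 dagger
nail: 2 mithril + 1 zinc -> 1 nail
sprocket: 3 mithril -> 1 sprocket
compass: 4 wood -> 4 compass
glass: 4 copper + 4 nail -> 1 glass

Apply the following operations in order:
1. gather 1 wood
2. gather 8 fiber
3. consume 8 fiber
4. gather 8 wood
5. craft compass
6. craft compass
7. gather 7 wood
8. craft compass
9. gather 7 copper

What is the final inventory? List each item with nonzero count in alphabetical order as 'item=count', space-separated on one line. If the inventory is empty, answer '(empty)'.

After 1 (gather 1 wood): wood=1
After 2 (gather 8 fiber): fiber=8 wood=1
After 3 (consume 8 fiber): wood=1
After 4 (gather 8 wood): wood=9
After 5 (craft compass): compass=4 wood=5
After 6 (craft compass): compass=8 wood=1
After 7 (gather 7 wood): compass=8 wood=8
After 8 (craft compass): compass=12 wood=4
After 9 (gather 7 copper): compass=12 copper=7 wood=4

Answer: compass=12 copper=7 wood=4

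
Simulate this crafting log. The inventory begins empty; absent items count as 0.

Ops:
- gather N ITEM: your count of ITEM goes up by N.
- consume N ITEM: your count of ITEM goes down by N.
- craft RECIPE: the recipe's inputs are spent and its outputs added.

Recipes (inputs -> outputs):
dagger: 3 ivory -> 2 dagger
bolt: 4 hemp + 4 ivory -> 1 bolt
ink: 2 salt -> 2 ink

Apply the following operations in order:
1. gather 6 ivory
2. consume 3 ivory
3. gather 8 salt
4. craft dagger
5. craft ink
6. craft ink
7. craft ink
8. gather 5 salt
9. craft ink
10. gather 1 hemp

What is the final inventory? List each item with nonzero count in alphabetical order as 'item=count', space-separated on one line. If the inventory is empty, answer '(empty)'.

After 1 (gather 6 ivory): ivory=6
After 2 (consume 3 ivory): ivory=3
After 3 (gather 8 salt): ivory=3 salt=8
After 4 (craft dagger): dagger=2 salt=8
After 5 (craft ink): dagger=2 ink=2 salt=6
After 6 (craft ink): dagger=2 ink=4 salt=4
After 7 (craft ink): dagger=2 ink=6 salt=2
After 8 (gather 5 salt): dagger=2 ink=6 salt=7
After 9 (craft ink): dagger=2 ink=8 salt=5
After 10 (gather 1 hemp): dagger=2 hemp=1 ink=8 salt=5

Answer: dagger=2 hemp=1 ink=8 salt=5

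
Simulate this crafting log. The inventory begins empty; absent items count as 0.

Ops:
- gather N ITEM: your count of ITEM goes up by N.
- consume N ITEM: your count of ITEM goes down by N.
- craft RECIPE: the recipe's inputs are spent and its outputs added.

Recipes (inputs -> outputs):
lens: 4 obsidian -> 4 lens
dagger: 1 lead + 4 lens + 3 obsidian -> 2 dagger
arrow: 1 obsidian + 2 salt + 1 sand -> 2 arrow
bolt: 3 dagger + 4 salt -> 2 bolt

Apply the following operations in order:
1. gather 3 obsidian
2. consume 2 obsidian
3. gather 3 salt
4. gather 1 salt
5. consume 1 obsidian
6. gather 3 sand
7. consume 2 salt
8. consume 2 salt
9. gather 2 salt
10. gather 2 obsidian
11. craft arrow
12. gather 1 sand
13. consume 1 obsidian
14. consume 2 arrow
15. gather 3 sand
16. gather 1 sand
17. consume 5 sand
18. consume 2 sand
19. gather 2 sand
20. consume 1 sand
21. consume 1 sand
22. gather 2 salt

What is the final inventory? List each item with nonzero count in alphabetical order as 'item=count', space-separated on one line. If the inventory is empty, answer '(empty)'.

After 1 (gather 3 obsidian): obsidian=3
After 2 (consume 2 obsidian): obsidian=1
After 3 (gather 3 salt): obsidian=1 salt=3
After 4 (gather 1 salt): obsidian=1 salt=4
After 5 (consume 1 obsidian): salt=4
After 6 (gather 3 sand): salt=4 sand=3
After 7 (consume 2 salt): salt=2 sand=3
After 8 (consume 2 salt): sand=3
After 9 (gather 2 salt): salt=2 sand=3
After 10 (gather 2 obsidian): obsidian=2 salt=2 sand=3
After 11 (craft arrow): arrow=2 obsidian=1 sand=2
After 12 (gather 1 sand): arrow=2 obsidian=1 sand=3
After 13 (consume 1 obsidian): arrow=2 sand=3
After 14 (consume 2 arrow): sand=3
After 15 (gather 3 sand): sand=6
After 16 (gather 1 sand): sand=7
After 17 (consume 5 sand): sand=2
After 18 (consume 2 sand): (empty)
After 19 (gather 2 sand): sand=2
After 20 (consume 1 sand): sand=1
After 21 (consume 1 sand): (empty)
After 22 (gather 2 salt): salt=2

Answer: salt=2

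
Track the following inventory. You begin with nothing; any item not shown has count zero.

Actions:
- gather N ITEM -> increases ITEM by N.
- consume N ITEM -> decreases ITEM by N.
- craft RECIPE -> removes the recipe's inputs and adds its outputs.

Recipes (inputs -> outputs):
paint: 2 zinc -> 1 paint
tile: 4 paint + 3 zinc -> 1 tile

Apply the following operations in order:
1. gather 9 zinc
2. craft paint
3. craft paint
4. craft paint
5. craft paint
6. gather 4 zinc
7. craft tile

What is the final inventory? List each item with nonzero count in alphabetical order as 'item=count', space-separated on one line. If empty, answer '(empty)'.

After 1 (gather 9 zinc): zinc=9
After 2 (craft paint): paint=1 zinc=7
After 3 (craft paint): paint=2 zinc=5
After 4 (craft paint): paint=3 zinc=3
After 5 (craft paint): paint=4 zinc=1
After 6 (gather 4 zinc): paint=4 zinc=5
After 7 (craft tile): tile=1 zinc=2

Answer: tile=1 zinc=2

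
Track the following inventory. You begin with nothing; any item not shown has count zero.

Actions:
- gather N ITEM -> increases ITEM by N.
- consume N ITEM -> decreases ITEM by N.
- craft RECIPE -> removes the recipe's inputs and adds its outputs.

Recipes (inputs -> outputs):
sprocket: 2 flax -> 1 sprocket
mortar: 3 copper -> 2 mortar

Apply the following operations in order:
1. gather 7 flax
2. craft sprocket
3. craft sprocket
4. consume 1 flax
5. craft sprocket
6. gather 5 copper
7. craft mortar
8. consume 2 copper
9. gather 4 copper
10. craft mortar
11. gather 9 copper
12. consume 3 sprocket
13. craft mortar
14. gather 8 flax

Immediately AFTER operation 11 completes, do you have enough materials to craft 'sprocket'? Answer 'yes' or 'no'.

After 1 (gather 7 flax): flax=7
After 2 (craft sprocket): flax=5 sprocket=1
After 3 (craft sprocket): flax=3 sprocket=2
After 4 (consume 1 flax): flax=2 sprocket=2
After 5 (craft sprocket): sprocket=3
After 6 (gather 5 copper): copper=5 sprocket=3
After 7 (craft mortar): copper=2 mortar=2 sprocket=3
After 8 (consume 2 copper): mortar=2 sprocket=3
After 9 (gather 4 copper): copper=4 mortar=2 sprocket=3
After 10 (craft mortar): copper=1 mortar=4 sprocket=3
After 11 (gather 9 copper): copper=10 mortar=4 sprocket=3

Answer: no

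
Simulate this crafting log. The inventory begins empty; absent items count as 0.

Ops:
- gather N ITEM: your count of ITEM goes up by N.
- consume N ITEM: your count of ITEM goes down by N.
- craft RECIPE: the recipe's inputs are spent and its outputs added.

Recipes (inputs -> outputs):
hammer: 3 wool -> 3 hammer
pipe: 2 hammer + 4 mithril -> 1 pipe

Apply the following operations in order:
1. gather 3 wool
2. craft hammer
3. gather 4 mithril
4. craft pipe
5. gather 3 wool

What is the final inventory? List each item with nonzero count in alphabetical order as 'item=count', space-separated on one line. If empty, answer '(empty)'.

Answer: hammer=1 pipe=1 wool=3

Derivation:
After 1 (gather 3 wool): wool=3
After 2 (craft hammer): hammer=3
After 3 (gather 4 mithril): hammer=3 mithril=4
After 4 (craft pipe): hammer=1 pipe=1
After 5 (gather 3 wool): hammer=1 pipe=1 wool=3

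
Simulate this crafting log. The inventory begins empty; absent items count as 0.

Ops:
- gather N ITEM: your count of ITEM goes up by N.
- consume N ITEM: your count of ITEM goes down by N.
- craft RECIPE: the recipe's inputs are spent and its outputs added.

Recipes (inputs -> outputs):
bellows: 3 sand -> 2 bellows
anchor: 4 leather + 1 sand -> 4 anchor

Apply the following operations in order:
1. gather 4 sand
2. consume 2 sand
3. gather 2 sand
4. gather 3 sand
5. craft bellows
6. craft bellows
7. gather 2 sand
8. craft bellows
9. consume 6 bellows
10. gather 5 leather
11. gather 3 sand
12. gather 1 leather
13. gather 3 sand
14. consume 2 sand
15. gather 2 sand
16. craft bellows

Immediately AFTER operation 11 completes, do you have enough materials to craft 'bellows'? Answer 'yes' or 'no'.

After 1 (gather 4 sand): sand=4
After 2 (consume 2 sand): sand=2
After 3 (gather 2 sand): sand=4
After 4 (gather 3 sand): sand=7
After 5 (craft bellows): bellows=2 sand=4
After 6 (craft bellows): bellows=4 sand=1
After 7 (gather 2 sand): bellows=4 sand=3
After 8 (craft bellows): bellows=6
After 9 (consume 6 bellows): (empty)
After 10 (gather 5 leather): leather=5
After 11 (gather 3 sand): leather=5 sand=3

Answer: yes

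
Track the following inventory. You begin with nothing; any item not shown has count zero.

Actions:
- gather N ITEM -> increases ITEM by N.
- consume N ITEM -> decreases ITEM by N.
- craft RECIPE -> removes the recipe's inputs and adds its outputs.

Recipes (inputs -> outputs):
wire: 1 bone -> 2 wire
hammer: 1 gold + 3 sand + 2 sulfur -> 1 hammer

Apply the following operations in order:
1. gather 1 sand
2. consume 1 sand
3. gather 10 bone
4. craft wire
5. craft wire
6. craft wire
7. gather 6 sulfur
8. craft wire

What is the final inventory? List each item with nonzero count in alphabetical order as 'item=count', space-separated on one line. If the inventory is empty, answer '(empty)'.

After 1 (gather 1 sand): sand=1
After 2 (consume 1 sand): (empty)
After 3 (gather 10 bone): bone=10
After 4 (craft wire): bone=9 wire=2
After 5 (craft wire): bone=8 wire=4
After 6 (craft wire): bone=7 wire=6
After 7 (gather 6 sulfur): bone=7 sulfur=6 wire=6
After 8 (craft wire): bone=6 sulfur=6 wire=8

Answer: bone=6 sulfur=6 wire=8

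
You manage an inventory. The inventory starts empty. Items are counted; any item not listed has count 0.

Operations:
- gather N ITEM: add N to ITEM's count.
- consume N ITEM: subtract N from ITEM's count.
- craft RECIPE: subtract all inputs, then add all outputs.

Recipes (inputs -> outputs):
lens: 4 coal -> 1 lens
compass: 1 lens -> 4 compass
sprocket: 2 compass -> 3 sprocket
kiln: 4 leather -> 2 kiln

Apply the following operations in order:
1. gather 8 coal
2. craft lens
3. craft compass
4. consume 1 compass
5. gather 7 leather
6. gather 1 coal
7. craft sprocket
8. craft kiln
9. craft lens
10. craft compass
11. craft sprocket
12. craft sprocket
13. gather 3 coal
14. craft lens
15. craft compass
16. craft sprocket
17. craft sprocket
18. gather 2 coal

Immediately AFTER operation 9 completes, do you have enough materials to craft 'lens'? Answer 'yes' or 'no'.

After 1 (gather 8 coal): coal=8
After 2 (craft lens): coal=4 lens=1
After 3 (craft compass): coal=4 compass=4
After 4 (consume 1 compass): coal=4 compass=3
After 5 (gather 7 leather): coal=4 compass=3 leather=7
After 6 (gather 1 coal): coal=5 compass=3 leather=7
After 7 (craft sprocket): coal=5 compass=1 leather=7 sprocket=3
After 8 (craft kiln): coal=5 compass=1 kiln=2 leather=3 sprocket=3
After 9 (craft lens): coal=1 compass=1 kiln=2 leather=3 lens=1 sprocket=3

Answer: no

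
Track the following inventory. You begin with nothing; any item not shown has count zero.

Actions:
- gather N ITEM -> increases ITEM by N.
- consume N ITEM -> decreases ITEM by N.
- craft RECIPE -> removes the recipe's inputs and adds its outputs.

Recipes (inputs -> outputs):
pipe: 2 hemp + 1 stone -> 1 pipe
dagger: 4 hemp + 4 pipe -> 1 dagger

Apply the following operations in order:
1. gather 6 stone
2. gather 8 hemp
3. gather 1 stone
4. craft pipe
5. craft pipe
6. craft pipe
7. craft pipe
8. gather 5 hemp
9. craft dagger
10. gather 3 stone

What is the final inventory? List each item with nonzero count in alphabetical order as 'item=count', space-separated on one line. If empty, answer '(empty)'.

Answer: dagger=1 hemp=1 stone=6

Derivation:
After 1 (gather 6 stone): stone=6
After 2 (gather 8 hemp): hemp=8 stone=6
After 3 (gather 1 stone): hemp=8 stone=7
After 4 (craft pipe): hemp=6 pipe=1 stone=6
After 5 (craft pipe): hemp=4 pipe=2 stone=5
After 6 (craft pipe): hemp=2 pipe=3 stone=4
After 7 (craft pipe): pipe=4 stone=3
After 8 (gather 5 hemp): hemp=5 pipe=4 stone=3
After 9 (craft dagger): dagger=1 hemp=1 stone=3
After 10 (gather 3 stone): dagger=1 hemp=1 stone=6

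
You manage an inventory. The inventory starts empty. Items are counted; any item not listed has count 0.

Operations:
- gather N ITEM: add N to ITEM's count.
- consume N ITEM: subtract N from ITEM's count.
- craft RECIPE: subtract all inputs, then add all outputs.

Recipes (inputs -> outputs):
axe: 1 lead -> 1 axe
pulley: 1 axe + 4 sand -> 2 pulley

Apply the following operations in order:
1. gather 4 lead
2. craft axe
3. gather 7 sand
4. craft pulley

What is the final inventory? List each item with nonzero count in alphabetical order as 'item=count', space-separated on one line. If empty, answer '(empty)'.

Answer: lead=3 pulley=2 sand=3

Derivation:
After 1 (gather 4 lead): lead=4
After 2 (craft axe): axe=1 lead=3
After 3 (gather 7 sand): axe=1 lead=3 sand=7
After 4 (craft pulley): lead=3 pulley=2 sand=3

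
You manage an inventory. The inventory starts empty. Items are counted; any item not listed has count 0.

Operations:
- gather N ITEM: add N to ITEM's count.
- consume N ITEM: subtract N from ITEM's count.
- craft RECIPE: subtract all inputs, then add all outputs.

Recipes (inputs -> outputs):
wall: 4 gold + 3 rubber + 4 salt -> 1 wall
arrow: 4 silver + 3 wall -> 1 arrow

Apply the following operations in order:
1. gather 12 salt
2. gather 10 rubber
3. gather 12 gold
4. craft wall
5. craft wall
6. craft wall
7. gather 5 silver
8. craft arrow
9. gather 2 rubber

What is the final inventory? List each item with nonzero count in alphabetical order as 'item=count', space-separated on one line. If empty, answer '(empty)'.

After 1 (gather 12 salt): salt=12
After 2 (gather 10 rubber): rubber=10 salt=12
After 3 (gather 12 gold): gold=12 rubber=10 salt=12
After 4 (craft wall): gold=8 rubber=7 salt=8 wall=1
After 5 (craft wall): gold=4 rubber=4 salt=4 wall=2
After 6 (craft wall): rubber=1 wall=3
After 7 (gather 5 silver): rubber=1 silver=5 wall=3
After 8 (craft arrow): arrow=1 rubber=1 silver=1
After 9 (gather 2 rubber): arrow=1 rubber=3 silver=1

Answer: arrow=1 rubber=3 silver=1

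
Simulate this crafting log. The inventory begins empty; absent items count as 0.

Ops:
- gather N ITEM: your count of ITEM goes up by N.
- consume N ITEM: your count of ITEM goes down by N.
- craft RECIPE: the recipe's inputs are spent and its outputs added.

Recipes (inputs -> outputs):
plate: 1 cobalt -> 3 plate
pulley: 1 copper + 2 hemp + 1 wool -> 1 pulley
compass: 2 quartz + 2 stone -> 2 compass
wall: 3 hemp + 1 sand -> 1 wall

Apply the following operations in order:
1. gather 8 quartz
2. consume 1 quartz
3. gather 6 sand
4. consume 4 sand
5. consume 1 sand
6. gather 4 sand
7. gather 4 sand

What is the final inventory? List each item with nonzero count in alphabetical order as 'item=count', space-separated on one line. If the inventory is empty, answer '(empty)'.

After 1 (gather 8 quartz): quartz=8
After 2 (consume 1 quartz): quartz=7
After 3 (gather 6 sand): quartz=7 sand=6
After 4 (consume 4 sand): quartz=7 sand=2
After 5 (consume 1 sand): quartz=7 sand=1
After 6 (gather 4 sand): quartz=7 sand=5
After 7 (gather 4 sand): quartz=7 sand=9

Answer: quartz=7 sand=9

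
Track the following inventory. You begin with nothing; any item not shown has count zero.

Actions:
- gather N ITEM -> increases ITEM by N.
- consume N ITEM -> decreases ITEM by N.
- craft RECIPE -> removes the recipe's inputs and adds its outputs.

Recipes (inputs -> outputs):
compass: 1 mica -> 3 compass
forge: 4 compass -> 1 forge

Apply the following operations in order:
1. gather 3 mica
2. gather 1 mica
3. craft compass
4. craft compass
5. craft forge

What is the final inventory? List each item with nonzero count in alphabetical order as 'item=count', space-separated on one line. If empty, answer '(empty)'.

Answer: compass=2 forge=1 mica=2

Derivation:
After 1 (gather 3 mica): mica=3
After 2 (gather 1 mica): mica=4
After 3 (craft compass): compass=3 mica=3
After 4 (craft compass): compass=6 mica=2
After 5 (craft forge): compass=2 forge=1 mica=2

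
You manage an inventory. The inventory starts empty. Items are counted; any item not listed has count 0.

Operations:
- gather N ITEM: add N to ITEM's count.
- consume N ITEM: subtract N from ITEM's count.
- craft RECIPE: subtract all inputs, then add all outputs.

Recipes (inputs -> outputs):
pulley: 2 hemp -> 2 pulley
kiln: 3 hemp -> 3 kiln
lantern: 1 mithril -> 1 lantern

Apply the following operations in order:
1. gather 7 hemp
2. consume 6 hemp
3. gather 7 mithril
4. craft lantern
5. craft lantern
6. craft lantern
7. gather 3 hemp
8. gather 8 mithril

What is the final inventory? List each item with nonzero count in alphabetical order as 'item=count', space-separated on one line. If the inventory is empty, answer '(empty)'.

After 1 (gather 7 hemp): hemp=7
After 2 (consume 6 hemp): hemp=1
After 3 (gather 7 mithril): hemp=1 mithril=7
After 4 (craft lantern): hemp=1 lantern=1 mithril=6
After 5 (craft lantern): hemp=1 lantern=2 mithril=5
After 6 (craft lantern): hemp=1 lantern=3 mithril=4
After 7 (gather 3 hemp): hemp=4 lantern=3 mithril=4
After 8 (gather 8 mithril): hemp=4 lantern=3 mithril=12

Answer: hemp=4 lantern=3 mithril=12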